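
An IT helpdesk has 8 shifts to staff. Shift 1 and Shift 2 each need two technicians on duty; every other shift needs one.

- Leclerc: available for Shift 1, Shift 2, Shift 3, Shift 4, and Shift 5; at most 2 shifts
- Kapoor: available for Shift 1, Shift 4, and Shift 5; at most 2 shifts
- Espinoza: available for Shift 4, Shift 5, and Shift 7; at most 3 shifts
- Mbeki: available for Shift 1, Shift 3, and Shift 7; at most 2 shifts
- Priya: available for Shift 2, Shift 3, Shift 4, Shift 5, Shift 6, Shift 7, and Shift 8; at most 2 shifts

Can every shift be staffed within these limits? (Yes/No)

No

Total capacity is 11 and 10 slots are needed, so capacity alone doesn't rule it out.
Shifts {Shift 2, Shift 6, Shift 8} need 4 worker-slots in total, but the technicians available for any of those shifts (Leclerc and Priya) can supply at most 3 among them. So no valid schedule exists.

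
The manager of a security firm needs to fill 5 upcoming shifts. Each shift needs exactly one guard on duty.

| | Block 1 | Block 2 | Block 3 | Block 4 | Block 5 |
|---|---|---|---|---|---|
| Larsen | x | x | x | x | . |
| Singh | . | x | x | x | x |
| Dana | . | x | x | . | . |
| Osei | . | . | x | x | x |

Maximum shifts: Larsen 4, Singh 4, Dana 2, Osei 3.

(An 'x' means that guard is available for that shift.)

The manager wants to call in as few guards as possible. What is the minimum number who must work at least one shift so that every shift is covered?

5 slots to fill and no one can take more than 4, so at least ⌈5/4⌉ = 2 guards are needed.
Larsen and Singh alone can cover everything: Block 1→Larsen, Block 2→Larsen, Block 3→Larsen, Block 4→Larsen, Block 5→Singh.

2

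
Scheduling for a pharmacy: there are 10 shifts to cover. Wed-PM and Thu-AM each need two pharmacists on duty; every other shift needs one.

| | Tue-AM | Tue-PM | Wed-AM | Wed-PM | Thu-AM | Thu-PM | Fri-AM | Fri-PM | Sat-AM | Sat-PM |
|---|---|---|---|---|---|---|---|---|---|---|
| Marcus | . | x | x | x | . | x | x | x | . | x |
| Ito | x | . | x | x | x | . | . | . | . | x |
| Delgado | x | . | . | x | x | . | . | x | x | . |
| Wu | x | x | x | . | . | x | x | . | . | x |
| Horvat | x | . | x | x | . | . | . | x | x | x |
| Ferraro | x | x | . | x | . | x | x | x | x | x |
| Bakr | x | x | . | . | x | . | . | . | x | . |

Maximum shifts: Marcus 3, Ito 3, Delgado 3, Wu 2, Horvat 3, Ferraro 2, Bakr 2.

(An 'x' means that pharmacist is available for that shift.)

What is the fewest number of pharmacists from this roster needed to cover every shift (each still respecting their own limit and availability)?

4

12 slots to fill and no one can take more than 3, so at least ⌈12/3⌉ = 4 pharmacists are needed.
Marcus, Ito, Delgado, and Horvat alone can cover everything: Tue-AM→Ito, Tue-PM→Marcus, Wed-AM→Ito, Wed-PM→Delgado+Horvat, Thu-AM→Ito+Delgado, Thu-PM→Marcus, Fri-AM→Marcus, Fri-PM→Horvat, Sat-AM→Delgado, Sat-PM→Horvat.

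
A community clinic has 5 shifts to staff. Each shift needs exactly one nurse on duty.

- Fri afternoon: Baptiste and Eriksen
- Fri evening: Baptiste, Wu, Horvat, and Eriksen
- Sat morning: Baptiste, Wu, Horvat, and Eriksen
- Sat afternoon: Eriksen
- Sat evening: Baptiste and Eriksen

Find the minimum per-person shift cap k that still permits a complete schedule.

2

With 4 nurses and 5 worker-slots to fill, someone must work at least ⌈5/4⌉ = 2 shifts, so k ≥ 2.
k = 2 works: Fri afternoon→Baptiste, Fri evening→Wu, Sat morning→Wu, Sat afternoon→Eriksen, Sat evening→Baptiste.
Loads: Baptiste 2, Wu 2, Horvat 0, Eriksen 1 — all ≤ 2.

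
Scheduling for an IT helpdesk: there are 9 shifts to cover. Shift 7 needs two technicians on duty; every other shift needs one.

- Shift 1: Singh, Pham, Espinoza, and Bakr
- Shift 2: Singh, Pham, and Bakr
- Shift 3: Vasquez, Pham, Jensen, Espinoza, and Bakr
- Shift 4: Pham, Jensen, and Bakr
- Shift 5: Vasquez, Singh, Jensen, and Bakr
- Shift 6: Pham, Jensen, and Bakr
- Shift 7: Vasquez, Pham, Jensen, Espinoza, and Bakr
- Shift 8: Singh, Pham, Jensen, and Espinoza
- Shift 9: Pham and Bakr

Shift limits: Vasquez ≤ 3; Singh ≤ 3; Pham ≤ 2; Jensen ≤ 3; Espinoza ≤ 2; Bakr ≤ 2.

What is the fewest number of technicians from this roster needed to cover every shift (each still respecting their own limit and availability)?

10 slots to fill and no one can take more than 3, so at least ⌈10/3⌉ = 4 technicians are needed.
Vasquez, Singh, Pham, and Jensen alone can cover everything: Shift 1→Singh, Shift 2→Singh, Shift 3→Vasquez, Shift 4→Pham, Shift 5→Vasquez, Shift 6→Jensen, Shift 7→Vasquez+Jensen, Shift 8→Singh, Shift 9→Pham.

4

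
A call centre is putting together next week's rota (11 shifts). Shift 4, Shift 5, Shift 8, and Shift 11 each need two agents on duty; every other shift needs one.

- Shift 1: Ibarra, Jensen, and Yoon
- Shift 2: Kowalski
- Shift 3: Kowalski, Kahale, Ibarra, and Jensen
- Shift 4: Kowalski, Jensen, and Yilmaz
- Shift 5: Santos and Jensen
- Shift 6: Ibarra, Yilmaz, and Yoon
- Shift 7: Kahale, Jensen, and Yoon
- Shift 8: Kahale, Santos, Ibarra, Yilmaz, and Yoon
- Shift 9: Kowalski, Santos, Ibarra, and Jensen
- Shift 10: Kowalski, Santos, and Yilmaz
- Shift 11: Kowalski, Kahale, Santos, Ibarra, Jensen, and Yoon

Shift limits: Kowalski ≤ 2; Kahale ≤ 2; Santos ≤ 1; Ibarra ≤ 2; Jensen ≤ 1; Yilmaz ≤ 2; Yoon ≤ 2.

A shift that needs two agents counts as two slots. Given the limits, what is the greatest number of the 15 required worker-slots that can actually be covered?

Total capacity across all agents is 2+2+1+2+1+2+2 = 12, and 15 slots are needed, so at most 12 can be filled.
An assignment achieving 12: Shift 1→Ibarra, Shift 2→Kowalski, Shift 3→Kahale, Shift 4→Kowalski+Yilmaz, Shift 5→Santos+Jensen, Shift 6→Ibarra, Shift 7→Kahale, Shift 8→Yoon, Shift 10→Yilmaz, Shift 11→Yoon.
Loads: Kowalski 2/2, Kahale 2/2, Santos 1/1, Ibarra 2/2, Jensen 1/1, Yilmaz 2/2, Yoon 2/2.

12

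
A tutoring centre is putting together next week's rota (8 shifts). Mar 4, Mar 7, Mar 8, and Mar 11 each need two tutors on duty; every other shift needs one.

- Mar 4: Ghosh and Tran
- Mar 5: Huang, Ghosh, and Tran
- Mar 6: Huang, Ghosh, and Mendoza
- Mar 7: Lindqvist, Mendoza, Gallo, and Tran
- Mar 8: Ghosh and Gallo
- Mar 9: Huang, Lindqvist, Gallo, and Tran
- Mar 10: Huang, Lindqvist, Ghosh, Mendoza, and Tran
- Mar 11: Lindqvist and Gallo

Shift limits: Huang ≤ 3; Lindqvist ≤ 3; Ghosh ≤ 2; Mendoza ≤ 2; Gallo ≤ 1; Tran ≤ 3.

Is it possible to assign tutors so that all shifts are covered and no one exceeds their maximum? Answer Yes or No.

Total capacity is 14 and 12 slots are needed, so capacity alone doesn't rule it out.
Shifts {Mar 8, Mar 11} need 4 worker-slots in total, but the tutors available for any of those shifts (Lindqvist, Ghosh, and Gallo) can supply at most 3 among them. So no valid schedule exists.

No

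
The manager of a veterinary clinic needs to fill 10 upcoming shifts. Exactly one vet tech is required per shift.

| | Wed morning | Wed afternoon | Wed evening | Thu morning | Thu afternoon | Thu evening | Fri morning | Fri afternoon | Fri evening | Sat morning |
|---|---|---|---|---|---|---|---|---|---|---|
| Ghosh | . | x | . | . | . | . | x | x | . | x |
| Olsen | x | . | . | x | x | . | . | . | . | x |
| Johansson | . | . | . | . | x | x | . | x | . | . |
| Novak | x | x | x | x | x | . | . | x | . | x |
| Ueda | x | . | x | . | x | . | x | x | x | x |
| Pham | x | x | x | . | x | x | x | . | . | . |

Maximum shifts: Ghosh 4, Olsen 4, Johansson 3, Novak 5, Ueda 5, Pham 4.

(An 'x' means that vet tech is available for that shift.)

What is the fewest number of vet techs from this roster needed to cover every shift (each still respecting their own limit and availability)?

10 slots to fill and no one can take more than 5, so at least ⌈10/5⌉ = 2 vet techs are needed.
Shifts {Thu morning, Thu evening, Fri evening} need 3 slots, but among the vet techs available for them (Olsen, Johansson, Novak, Ueda, and Pham) any 2 together supply at most 2. So 2 vet techs are not enough.
Olsen, Ueda, and Pham alone can cover everything: Wed morning→Olsen, Wed afternoon→Pham, Wed evening→Ueda, Thu morning→Olsen, Thu afternoon→Olsen, Thu evening→Pham, Fri morning→Ueda, Fri afternoon→Ueda, Fri evening→Ueda, Sat morning→Olsen.

3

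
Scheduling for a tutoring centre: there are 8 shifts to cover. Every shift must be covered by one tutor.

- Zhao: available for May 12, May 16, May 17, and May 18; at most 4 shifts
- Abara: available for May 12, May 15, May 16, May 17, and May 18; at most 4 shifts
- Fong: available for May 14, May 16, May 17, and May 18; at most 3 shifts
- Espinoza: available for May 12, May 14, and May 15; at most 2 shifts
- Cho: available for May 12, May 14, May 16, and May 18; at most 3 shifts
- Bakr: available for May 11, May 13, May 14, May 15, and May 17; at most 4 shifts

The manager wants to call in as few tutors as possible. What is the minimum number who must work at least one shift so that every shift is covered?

8 slots to fill and no one can take more than 4, so at least ⌈8/4⌉ = 2 tutors are needed.
Zhao and Bakr alone can cover everything: May 11→Bakr, May 12→Zhao, May 13→Bakr, May 14→Bakr, May 15→Bakr, May 16→Zhao, May 17→Zhao, May 18→Zhao.

2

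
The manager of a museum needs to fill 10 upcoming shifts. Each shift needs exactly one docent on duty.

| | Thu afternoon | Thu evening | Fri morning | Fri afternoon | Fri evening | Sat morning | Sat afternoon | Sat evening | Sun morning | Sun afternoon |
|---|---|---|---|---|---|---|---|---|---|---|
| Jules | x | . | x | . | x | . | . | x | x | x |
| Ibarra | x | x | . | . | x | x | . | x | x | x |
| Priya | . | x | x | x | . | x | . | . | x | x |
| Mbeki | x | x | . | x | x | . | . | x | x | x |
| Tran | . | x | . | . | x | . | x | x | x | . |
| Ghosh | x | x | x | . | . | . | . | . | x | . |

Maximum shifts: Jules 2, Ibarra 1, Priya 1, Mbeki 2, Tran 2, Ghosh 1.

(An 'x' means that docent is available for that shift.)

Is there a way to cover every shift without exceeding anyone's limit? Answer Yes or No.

No

Total capacity is 2+1+1+2+2+1 = 9 but 10 worker-slots are needed — infeasible.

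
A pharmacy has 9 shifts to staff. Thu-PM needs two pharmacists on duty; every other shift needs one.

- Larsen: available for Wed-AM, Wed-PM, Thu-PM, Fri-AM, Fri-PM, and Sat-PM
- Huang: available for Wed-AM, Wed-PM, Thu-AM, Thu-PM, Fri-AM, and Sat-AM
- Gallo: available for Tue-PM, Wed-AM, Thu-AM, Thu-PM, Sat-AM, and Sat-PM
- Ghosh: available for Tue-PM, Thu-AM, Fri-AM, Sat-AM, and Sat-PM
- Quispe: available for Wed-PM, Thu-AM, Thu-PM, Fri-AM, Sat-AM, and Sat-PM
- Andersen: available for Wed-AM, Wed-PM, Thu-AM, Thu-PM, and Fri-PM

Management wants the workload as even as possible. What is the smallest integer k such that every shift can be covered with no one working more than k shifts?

With 6 pharmacists and 10 worker-slots to fill, someone must work at least ⌈10/6⌉ = 2 shifts, so k ≥ 2.
k = 2 works: Tue-PM→Gallo, Wed-AM→Larsen, Wed-PM→Huang, Thu-AM→Ghosh, Thu-PM→Quispe+Andersen, Fri-AM→Huang, Fri-PM→Larsen, Sat-AM→Gallo, Sat-PM→Ghosh.
Loads: Larsen 2, Huang 2, Gallo 2, Ghosh 2, Quispe 1, Andersen 1 — all ≤ 2.

2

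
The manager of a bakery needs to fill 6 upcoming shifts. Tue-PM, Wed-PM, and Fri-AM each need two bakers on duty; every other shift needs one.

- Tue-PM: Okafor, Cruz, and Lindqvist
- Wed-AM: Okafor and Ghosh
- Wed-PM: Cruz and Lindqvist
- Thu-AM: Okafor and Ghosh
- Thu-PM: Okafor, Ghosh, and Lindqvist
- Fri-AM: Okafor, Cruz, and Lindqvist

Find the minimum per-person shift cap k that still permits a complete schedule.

With 4 bakers and 9 worker-slots to fill, someone must work at least ⌈9/4⌉ = 3 shifts, so k ≥ 3.
k = 3 works: Tue-PM→Okafor+Cruz, Wed-AM→Okafor, Wed-PM→Cruz+Lindqvist, Thu-AM→Okafor, Thu-PM→Ghosh, Fri-AM→Cruz+Lindqvist.
Loads: Okafor 3, Ghosh 1, Cruz 3, Lindqvist 2 — all ≤ 3.

3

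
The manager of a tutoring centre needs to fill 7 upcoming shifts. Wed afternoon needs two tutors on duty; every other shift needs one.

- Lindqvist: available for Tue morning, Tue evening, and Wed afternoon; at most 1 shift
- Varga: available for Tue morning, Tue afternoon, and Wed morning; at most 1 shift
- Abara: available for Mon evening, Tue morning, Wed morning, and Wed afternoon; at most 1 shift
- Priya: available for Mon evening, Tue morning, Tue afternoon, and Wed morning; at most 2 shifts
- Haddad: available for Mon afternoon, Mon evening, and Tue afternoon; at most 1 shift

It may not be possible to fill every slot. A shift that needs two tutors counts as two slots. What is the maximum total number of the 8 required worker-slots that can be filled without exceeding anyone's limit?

Total capacity across all tutors is 1+1+1+2+1 = 6, and 8 slots are needed, so at most 6 can be filled.
An assignment achieving 6: Mon afternoon→Haddad, Mon evening→Priya, Tue afternoon→Varga, Tue evening→Lindqvist, Wed morning→Priya, Wed afternoon→Abara.
Loads: Lindqvist 1/1, Varga 1/1, Abara 1/1, Priya 2/2, Haddad 1/1.

6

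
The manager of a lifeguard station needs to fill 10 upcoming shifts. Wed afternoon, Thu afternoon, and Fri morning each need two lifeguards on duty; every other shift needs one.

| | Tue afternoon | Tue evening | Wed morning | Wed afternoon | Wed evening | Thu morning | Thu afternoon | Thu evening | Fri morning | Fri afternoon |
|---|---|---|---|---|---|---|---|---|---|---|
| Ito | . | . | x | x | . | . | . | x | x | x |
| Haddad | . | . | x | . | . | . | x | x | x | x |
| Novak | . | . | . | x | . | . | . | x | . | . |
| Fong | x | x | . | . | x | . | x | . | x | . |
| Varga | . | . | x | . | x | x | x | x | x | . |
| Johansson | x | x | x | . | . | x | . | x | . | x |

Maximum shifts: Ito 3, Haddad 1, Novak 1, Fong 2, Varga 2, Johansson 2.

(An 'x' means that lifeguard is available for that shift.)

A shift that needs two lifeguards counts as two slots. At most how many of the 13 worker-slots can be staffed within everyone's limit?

Total capacity across all lifeguards is 3+1+1+2+2+2 = 11, and 13 slots are needed, so at most 11 can be filled.
An assignment achieving 11: Tue afternoon→Fong, Tue evening→Fong, Wed morning→Johansson, Wed afternoon→Ito+Novak, Wed evening→Varga, Thu morning→Varga, Thu afternoon→Haddad, Thu evening→Johansson, Fri morning→Ito, Fri afternoon→Ito.
Loads: Ito 3/3, Haddad 1/1, Novak 1/1, Fong 2/2, Varga 2/2, Johansson 2/2.

11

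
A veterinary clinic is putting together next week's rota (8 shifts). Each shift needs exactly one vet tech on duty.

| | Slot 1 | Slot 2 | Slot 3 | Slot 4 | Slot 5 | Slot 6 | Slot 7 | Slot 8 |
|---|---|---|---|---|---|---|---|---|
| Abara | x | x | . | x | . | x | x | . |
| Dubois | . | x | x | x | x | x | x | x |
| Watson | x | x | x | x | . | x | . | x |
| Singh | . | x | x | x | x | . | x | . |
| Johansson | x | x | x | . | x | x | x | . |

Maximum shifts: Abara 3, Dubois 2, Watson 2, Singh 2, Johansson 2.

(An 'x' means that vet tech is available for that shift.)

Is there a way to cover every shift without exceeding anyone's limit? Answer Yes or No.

One valid schedule: Slot 1→Abara, Slot 2→Watson, Slot 3→Watson, Slot 4→Abara, Slot 5→Dubois, Slot 6→Abara, Slot 7→Singh, Slot 8→Dubois.
Loads: Abara 3/3, Dubois 2/2, Watson 2/2, Singh 1/2, Johansson 0/2 — all within limits.

Yes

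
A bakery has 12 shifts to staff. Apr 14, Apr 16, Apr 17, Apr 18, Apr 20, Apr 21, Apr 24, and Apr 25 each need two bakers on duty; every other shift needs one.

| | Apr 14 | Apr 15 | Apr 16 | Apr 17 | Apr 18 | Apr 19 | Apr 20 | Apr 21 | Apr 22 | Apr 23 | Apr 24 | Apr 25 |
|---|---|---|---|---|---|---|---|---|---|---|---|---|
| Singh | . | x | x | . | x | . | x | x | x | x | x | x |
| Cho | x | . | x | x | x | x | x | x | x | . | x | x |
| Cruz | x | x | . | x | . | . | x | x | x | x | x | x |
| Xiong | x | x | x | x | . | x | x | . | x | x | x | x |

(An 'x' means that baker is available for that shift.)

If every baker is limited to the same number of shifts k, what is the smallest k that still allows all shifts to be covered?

5

With 4 bakers and 20 worker-slots to fill, someone must work at least ⌈20/4⌉ = 5 shifts, so k ≥ 5.
k = 5 works: Apr 14→Cho+Cruz, Apr 15→Singh, Apr 16→Singh+Cho, Apr 17→Cho+Cruz, Apr 18→Singh+Cho, Apr 19→Cho, Apr 20→Singh+Xiong, Apr 21→Singh+Cruz, Apr 22→Xiong, Apr 23→Xiong, Apr 24→Cruz+Xiong, Apr 25→Cruz+Xiong.
Loads: Singh 5, Cho 5, Cruz 5, Xiong 5 — all ≤ 5.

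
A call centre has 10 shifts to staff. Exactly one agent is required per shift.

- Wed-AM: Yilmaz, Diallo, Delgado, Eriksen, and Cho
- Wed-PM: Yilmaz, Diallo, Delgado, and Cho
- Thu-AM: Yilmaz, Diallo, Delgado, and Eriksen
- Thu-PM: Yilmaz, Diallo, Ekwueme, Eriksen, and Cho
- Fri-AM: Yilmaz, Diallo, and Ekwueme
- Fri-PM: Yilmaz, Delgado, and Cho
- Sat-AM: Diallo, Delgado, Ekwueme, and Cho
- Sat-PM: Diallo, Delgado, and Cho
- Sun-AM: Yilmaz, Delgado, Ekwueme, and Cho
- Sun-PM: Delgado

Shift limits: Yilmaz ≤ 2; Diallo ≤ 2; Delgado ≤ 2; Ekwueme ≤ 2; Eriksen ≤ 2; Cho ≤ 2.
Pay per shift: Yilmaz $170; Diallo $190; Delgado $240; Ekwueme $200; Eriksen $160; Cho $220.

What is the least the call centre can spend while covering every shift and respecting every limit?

$1900

Sun-PM can only be covered by Delgado, so that assignment is forced.
Picking the cheapest available agent for each shift independently would cost $1780, but that ignores the shift limits.
An optimal schedule: Wed-AM→Eriksen, Wed-PM→Diallo, Thu-AM→Eriksen, Thu-PM→Cho, Fri-AM→Yilmaz, Fri-PM→Yilmaz, Sat-AM→Ekwueme, Sat-PM→Diallo, Sun-AM→Ekwueme, Sun-PM→Delgado.
Total: 160 + 190 + 160 + 220 + 170 + 170 + 200 + 190 + 200 + 240 = $1900.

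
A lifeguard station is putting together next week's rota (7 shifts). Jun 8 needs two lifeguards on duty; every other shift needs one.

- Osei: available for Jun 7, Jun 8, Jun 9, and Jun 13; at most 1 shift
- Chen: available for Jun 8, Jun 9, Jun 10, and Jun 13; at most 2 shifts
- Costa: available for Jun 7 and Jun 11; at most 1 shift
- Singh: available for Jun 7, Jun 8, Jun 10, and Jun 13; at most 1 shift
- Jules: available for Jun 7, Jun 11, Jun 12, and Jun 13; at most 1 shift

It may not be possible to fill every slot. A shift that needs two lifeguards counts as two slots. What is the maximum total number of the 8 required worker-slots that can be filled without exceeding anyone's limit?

6

Total capacity across all lifeguards is 1+2+1+1+1 = 6, and 8 slots are needed, so at most 6 can be filled.
An assignment achieving 6: Jun 8→Chen+Singh, Jun 9→Osei, Jun 10→Chen, Jun 11→Costa, Jun 12→Jules.
Loads: Osei 1/1, Chen 2/2, Costa 1/1, Singh 1/1, Jules 1/1.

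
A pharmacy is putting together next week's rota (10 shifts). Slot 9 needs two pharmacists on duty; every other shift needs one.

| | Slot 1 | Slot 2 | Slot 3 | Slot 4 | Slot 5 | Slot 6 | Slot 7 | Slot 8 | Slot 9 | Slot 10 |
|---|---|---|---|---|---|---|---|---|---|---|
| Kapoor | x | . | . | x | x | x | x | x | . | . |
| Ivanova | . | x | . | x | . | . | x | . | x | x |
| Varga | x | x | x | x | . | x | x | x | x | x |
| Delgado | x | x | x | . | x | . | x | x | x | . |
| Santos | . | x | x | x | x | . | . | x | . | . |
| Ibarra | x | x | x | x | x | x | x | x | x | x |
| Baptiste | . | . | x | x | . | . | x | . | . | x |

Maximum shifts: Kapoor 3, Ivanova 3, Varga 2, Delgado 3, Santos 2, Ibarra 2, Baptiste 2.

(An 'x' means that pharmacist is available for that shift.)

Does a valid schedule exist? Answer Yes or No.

One valid schedule: Slot 1→Kapoor, Slot 2→Ivanova, Slot 3→Varga, Slot 4→Ivanova, Slot 5→Kapoor, Slot 6→Kapoor, Slot 7→Delgado, Slot 8→Varga, Slot 9→Delgado+Ibarra, Slot 10→Ivanova.
Loads: Kapoor 3/3, Ivanova 3/3, Varga 2/2, Delgado 2/3, Santos 0/2, Ibarra 1/2, Baptiste 0/2 — all within limits.

Yes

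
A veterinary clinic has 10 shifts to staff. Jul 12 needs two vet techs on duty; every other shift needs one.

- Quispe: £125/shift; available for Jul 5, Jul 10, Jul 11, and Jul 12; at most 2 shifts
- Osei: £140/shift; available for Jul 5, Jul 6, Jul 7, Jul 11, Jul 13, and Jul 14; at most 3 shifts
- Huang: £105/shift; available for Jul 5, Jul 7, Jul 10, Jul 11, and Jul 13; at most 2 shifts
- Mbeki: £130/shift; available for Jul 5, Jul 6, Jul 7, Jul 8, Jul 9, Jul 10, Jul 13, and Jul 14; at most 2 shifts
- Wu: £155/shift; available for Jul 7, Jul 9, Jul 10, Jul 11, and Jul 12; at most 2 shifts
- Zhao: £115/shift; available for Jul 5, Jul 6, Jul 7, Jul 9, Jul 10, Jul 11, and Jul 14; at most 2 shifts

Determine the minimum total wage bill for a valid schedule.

£1385

Jul 8 can only be covered by Mbeki, so that assignment is forced.
Jul 12 can only be covered by Quispe and Wu, so that assignment is forced.
Picking the cheapest available vet tech for each shift independently would cost £1280, but that ignores the shift limits.
An optimal schedule: Jul 5→Huang, Jul 6→Zhao, Jul 7→Osei, Jul 8→Mbeki, Jul 9→Zhao, Jul 10→Quispe, Jul 11→Osei, Jul 12→Quispe+Wu, Jul 13→Huang, Jul 14→Mbeki.
Total: 105 + 115 + 140 + 130 + 115 + 125 + 140 + 125 + 155 + 105 + 130 = £1385.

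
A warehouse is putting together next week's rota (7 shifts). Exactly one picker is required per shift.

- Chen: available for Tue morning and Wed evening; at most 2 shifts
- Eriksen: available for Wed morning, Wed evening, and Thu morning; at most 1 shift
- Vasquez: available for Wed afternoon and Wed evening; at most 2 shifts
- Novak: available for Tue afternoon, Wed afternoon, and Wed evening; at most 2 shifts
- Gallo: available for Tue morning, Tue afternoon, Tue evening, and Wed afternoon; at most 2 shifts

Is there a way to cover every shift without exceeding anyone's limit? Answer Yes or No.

Total capacity is 9 and 7 slots are needed, so capacity alone doesn't rule it out.
Shifts {Wed morning, Thu morning} need 2 worker-slots in total, but the pickers available for any of those shifts (Eriksen) can supply at most 1 among them. So no valid schedule exists.

No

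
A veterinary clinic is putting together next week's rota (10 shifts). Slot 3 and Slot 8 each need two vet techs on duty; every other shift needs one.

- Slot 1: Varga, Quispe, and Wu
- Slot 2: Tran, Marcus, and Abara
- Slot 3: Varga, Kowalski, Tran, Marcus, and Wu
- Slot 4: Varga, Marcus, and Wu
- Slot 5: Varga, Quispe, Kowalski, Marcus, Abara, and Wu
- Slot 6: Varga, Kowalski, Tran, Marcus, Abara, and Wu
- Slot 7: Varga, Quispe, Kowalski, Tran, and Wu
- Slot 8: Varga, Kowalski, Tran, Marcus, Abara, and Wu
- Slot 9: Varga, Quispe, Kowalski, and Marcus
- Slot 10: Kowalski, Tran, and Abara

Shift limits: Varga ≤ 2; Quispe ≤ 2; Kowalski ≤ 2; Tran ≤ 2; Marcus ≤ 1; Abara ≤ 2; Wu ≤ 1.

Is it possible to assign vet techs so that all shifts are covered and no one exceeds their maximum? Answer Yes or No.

One valid schedule: Slot 1→Varga, Slot 2→Tran, Slot 3→Tran+Marcus, Slot 4→Varga, Slot 5→Kowalski, Slot 6→Abara, Slot 7→Quispe, Slot 8→Abara+Wu, Slot 9→Quispe, Slot 10→Kowalski.
Loads: Varga 2/2, Quispe 2/2, Kowalski 2/2, Tran 2/2, Marcus 1/1, Abara 2/2, Wu 1/1 — all within limits.

Yes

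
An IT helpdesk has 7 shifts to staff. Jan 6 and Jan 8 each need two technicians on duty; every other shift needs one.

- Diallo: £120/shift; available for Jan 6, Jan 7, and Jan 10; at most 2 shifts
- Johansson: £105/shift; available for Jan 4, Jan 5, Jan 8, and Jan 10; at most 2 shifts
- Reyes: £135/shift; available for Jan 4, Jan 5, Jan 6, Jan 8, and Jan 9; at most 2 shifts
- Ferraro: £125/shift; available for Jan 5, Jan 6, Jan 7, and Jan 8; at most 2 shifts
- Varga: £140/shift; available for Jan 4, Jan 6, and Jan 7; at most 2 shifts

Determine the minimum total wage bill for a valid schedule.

£1110

Jan 9 can only be covered by Reyes, so that assignment is forced.
Picking the cheapest available technician for each shift independently would cost £1045, but that ignores the shift limits.
An optimal schedule: Jan 4→Johansson, Jan 5→Johansson, Jan 6→Ferraro+Varga, Jan 7→Diallo, Jan 8→Reyes+Ferraro, Jan 9→Reyes, Jan 10→Diallo.
Total: 105 + 105 + 125 + 140 + 120 + 135 + 125 + 135 + 120 = £1110.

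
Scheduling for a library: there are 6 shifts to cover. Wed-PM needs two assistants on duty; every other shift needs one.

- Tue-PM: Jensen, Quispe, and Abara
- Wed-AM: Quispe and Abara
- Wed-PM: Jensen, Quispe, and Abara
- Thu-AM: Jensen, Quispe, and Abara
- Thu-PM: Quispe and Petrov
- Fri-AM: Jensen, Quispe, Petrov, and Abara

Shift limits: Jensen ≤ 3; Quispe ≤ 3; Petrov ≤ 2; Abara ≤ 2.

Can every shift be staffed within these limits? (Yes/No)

One valid schedule: Tue-PM→Jensen, Wed-AM→Quispe, Wed-PM→Jensen+Quispe, Thu-AM→Jensen, Thu-PM→Quispe, Fri-AM→Petrov.
Loads: Jensen 3/3, Quispe 3/3, Petrov 1/2, Abara 0/2 — all within limits.

Yes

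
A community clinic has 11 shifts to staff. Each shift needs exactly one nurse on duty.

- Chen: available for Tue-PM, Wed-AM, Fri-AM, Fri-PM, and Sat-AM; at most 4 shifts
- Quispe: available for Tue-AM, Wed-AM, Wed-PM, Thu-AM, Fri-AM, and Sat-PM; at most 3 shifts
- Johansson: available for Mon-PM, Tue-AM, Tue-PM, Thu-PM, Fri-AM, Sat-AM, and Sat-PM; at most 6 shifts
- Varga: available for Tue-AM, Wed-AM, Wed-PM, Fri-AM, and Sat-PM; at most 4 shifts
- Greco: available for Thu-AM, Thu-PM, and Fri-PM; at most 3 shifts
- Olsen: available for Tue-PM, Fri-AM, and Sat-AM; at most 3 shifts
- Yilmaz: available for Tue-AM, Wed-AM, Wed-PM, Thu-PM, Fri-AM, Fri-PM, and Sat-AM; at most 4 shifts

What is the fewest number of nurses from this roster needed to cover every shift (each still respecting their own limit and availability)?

11 slots to fill and no one can take more than 6, so at least ⌈11/6⌉ = 2 nurses are needed.
Any 2 nurses together have capacity at most 6+4 = 10 < 11 slots, so 2 can never suffice.
Chen, Quispe, and Johansson alone can cover everything: Mon-PM→Johansson, Tue-AM→Quispe, Tue-PM→Chen, Wed-AM→Chen, Wed-PM→Quispe, Thu-AM→Quispe, Thu-PM→Johansson, Fri-AM→Johansson, Fri-PM→Chen, Sat-AM→Chen, Sat-PM→Johansson.

3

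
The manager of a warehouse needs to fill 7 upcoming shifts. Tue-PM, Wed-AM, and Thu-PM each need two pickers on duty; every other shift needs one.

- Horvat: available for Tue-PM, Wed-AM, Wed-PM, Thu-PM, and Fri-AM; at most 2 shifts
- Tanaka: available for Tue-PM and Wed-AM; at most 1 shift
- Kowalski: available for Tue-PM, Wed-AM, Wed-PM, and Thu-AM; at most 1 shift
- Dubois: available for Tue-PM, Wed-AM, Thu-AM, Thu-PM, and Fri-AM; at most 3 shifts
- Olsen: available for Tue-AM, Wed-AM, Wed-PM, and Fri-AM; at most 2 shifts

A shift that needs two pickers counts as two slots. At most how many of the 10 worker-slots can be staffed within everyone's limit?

9

Total capacity across all pickers is 2+1+1+3+2 = 9, and 10 slots are needed, so at most 9 can be filled.
An assignment achieving 9: Tue-AM→Olsen, Tue-PM→Tanaka+Dubois, Wed-AM→Olsen, Wed-PM→Horvat, Thu-AM→Kowalski, Thu-PM→Horvat+Dubois, Fri-AM→Dubois.
Loads: Horvat 2/2, Tanaka 1/1, Kowalski 1/1, Dubois 3/3, Olsen 2/2.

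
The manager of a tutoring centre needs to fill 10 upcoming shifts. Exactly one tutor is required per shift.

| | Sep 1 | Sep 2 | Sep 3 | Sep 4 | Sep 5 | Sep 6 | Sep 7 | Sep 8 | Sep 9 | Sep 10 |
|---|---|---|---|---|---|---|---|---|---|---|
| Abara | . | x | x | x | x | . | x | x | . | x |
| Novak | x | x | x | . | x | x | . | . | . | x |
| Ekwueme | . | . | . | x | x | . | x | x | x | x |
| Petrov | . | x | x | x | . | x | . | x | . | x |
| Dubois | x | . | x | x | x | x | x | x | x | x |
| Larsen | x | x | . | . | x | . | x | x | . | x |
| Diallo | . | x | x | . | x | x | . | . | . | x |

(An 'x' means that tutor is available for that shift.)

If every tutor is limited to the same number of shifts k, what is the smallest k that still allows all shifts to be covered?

With 7 tutors and 10 worker-slots to fill, someone must work at least ⌈10/7⌉ = 2 shifts, so k ≥ 2.
k = 2 works: Sep 1→Novak, Sep 2→Petrov, Sep 3→Petrov, Sep 4→Abara, Sep 5→Dubois, Sep 6→Novak, Sep 7→Abara, Sep 8→Ekwueme, Sep 9→Ekwueme, Sep 10→Dubois.
Loads: Abara 2, Novak 2, Ekwueme 2, Petrov 2, Dubois 2, Larsen 0, Diallo 0 — all ≤ 2.

2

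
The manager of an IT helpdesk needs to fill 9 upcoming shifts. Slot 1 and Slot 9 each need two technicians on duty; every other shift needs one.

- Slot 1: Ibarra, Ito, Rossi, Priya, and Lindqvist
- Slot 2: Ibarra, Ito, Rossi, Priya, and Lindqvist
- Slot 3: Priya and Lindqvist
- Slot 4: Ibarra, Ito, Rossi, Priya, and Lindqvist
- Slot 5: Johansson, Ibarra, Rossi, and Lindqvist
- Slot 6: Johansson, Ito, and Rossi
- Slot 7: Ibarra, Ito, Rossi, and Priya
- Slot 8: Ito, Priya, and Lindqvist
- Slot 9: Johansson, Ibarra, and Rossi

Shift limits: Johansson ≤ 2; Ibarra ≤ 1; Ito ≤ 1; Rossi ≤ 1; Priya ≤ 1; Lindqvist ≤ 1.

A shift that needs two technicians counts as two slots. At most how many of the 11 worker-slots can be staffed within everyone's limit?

Total capacity across all technicians is 2+1+1+1+1+1 = 7, and 11 slots are needed, so at most 7 can be filled.
An assignment achieving 7: Slot 1→Lindqvist, Slot 3→Priya, Slot 5→Rossi, Slot 6→Johansson, Slot 8→Ito, Slot 9→Johansson+Ibarra.
Loads: Johansson 2/2, Ibarra 1/1, Ito 1/1, Rossi 1/1, Priya 1/1, Lindqvist 1/1.

7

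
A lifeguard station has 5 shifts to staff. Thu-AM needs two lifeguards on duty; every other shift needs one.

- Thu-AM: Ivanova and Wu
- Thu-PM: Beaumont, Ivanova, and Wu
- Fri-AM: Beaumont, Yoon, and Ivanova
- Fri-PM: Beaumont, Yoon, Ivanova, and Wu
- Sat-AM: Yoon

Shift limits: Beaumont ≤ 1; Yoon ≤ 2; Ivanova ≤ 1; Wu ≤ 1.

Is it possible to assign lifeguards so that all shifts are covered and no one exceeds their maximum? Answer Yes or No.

No

Shifts {Thu-AM, Thu-PM, Fri-AM, Fri-PM, Sat-AM} need 6 worker-slots in total, but the lifeguards available for any of those shifts (Beaumont, Yoon, Ivanova, and Wu) can supply at most 5 among them. So no valid schedule exists.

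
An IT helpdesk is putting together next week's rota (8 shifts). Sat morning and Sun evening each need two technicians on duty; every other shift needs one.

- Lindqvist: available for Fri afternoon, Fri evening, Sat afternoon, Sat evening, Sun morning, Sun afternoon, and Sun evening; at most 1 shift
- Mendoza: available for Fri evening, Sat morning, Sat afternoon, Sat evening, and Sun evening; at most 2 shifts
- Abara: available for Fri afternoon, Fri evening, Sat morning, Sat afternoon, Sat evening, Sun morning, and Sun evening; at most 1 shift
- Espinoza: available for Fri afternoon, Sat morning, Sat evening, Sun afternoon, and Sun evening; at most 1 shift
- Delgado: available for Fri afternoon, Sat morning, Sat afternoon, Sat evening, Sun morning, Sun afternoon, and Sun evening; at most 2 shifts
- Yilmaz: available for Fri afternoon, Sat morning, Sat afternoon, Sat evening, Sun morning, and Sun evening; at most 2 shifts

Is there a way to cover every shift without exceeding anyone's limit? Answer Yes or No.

No

Total capacity is 1+2+1+1+2+2 = 9 but 10 worker-slots are needed — infeasible.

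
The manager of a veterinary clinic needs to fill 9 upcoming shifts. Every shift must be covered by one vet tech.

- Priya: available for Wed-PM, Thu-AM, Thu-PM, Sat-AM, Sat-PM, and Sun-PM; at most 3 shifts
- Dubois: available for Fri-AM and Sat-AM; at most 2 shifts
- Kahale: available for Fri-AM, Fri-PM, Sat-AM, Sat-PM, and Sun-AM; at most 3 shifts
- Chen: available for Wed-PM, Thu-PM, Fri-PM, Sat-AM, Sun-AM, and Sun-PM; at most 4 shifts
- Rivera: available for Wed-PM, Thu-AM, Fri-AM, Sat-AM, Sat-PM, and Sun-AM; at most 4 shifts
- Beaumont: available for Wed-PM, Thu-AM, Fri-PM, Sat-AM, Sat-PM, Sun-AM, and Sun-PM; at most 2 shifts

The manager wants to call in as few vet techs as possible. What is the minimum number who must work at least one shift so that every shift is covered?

9 slots to fill and no one can take more than 4, so at least ⌈9/4⌉ = 3 vet techs are needed.
Priya, Dubois, and Chen alone can cover everything: Wed-PM→Priya, Thu-AM→Priya, Thu-PM→Chen, Fri-AM→Dubois, Fri-PM→Chen, Sat-AM→Dubois, Sat-PM→Priya, Sun-AM→Chen, Sun-PM→Chen.

3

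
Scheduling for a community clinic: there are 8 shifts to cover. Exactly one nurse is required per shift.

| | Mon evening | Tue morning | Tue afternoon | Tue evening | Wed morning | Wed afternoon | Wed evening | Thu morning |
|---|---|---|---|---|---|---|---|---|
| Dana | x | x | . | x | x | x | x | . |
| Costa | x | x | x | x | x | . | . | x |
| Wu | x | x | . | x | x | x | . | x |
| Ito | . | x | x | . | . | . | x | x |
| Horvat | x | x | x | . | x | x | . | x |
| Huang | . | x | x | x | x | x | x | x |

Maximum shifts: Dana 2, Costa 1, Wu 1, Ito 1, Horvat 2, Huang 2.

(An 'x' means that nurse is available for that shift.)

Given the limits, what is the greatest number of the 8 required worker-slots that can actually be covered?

Total capacity across all nurses is 2+1+1+1+2+2 = 9, and 8 slots are needed, so at most 8 can be filled.
An assignment achieving 8: Mon evening→Dana, Tue morning→Huang, Tue afternoon→Costa, Tue evening→Wu, Wed morning→Horvat, Wed afternoon→Horvat, Wed evening→Dana, Thu morning→Ito.
Loads: Dana 2/2, Costa 1/1, Wu 1/1, Ito 1/1, Horvat 2/2, Huang 1/2.

8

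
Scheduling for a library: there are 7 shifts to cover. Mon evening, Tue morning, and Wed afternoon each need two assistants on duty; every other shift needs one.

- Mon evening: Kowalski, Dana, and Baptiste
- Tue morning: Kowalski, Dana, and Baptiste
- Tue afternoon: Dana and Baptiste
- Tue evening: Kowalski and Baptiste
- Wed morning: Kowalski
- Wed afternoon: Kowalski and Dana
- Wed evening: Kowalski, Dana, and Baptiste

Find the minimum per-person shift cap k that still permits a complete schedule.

4

With 3 assistants and 10 worker-slots to fill, someone must work at least ⌈10/3⌉ = 4 shifts, so k ≥ 4.
k = 4 works: Mon evening→Kowalski+Dana, Tue morning→Dana+Baptiste, Tue afternoon→Dana, Tue evening→Kowalski, Wed morning→Kowalski, Wed afternoon→Kowalski+Dana, Wed evening→Baptiste.
Loads: Kowalski 4, Dana 4, Baptiste 2 — all ≤ 4.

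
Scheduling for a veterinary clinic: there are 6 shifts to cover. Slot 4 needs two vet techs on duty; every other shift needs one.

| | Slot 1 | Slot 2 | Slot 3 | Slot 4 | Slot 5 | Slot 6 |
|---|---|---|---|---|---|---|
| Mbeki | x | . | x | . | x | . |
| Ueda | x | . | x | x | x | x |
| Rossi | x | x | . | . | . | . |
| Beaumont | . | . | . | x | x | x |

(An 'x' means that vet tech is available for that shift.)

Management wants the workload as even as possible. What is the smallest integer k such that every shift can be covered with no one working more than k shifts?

2

With 4 vet techs and 7 worker-slots to fill, someone must work at least ⌈7/4⌉ = 2 shifts, so k ≥ 2.
k = 2 works: Slot 1→Mbeki, Slot 2→Rossi, Slot 3→Mbeki, Slot 4→Ueda+Beaumont, Slot 5→Beaumont, Slot 6→Ueda.
Loads: Mbeki 2, Ueda 2, Rossi 1, Beaumont 2 — all ≤ 2.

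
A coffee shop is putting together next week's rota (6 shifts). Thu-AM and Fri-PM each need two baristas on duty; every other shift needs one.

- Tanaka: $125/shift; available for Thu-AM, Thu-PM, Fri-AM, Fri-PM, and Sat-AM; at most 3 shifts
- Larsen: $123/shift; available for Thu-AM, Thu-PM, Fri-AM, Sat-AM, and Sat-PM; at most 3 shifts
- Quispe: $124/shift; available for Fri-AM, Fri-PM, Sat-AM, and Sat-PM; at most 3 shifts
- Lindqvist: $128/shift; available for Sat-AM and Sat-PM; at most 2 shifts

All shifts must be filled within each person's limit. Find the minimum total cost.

$991

Thu-AM can only be covered by Tanaka and Larsen, so that assignment is forced.
Fri-PM can only be covered by Tanaka and Quispe, so that assignment is forced.
Picking the cheapest available barista for each shift independently would cost $989, but that ignores the shift limits.
An optimal schedule: Thu-AM→Larsen+Tanaka, Thu-PM→Larsen, Fri-AM→Larsen, Fri-PM→Quispe+Tanaka, Sat-AM→Quispe, Sat-PM→Quispe.
Total: 123 + 125 + 123 + 123 + 124 + 125 + 124 + 124 = $991.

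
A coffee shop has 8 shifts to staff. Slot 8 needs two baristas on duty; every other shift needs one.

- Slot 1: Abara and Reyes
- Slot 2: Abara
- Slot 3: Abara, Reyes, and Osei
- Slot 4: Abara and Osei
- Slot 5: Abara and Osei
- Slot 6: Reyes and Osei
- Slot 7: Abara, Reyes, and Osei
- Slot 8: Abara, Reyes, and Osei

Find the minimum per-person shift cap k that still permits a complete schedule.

With 3 baristas and 9 worker-slots to fill, someone must work at least ⌈9/3⌉ = 3 shifts, so k ≥ 3.
k = 3 works: Slot 1→Abara, Slot 2→Abara, Slot 3→Reyes, Slot 4→Abara, Slot 5→Osei, Slot 6→Reyes, Slot 7→Osei, Slot 8→Reyes+Osei.
Loads: Abara 3, Reyes 3, Osei 3 — all ≤ 3.

3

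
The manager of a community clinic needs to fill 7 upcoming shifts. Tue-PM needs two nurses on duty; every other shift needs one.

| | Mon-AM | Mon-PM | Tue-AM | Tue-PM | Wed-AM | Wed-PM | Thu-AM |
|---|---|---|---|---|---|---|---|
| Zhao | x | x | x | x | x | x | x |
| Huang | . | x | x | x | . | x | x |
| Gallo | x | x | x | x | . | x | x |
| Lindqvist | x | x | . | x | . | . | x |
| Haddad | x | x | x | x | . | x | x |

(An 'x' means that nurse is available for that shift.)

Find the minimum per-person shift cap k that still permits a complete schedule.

2

With 5 nurses and 8 worker-slots to fill, someone must work at least ⌈8/5⌉ = 2 shifts, so k ≥ 2.
k = 2 works: Mon-AM→Zhao, Mon-PM→Gallo, Tue-AM→Huang, Tue-PM→Lindqvist+Haddad, Wed-AM→Zhao, Wed-PM→Huang, Thu-AM→Gallo.
Loads: Zhao 2, Huang 2, Gallo 2, Lindqvist 1, Haddad 1 — all ≤ 2.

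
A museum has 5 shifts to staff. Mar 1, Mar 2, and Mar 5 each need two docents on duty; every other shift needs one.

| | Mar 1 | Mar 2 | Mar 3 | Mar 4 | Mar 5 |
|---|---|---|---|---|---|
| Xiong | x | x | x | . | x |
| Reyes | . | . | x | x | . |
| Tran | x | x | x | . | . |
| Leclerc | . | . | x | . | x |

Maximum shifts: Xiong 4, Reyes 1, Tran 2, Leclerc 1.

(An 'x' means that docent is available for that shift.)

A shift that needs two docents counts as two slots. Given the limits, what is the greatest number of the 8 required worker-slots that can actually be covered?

Total capacity across all docents is 4+1+2+1 = 8, and 8 slots are needed, so at most 8 can be filled.
An assignment achieving 8: Mar 1→Xiong+Tran, Mar 2→Xiong+Tran, Mar 3→Xiong, Mar 4→Reyes, Mar 5→Xiong+Leclerc.
Loads: Xiong 4/4, Reyes 1/1, Tran 2/2, Leclerc 1/1.

8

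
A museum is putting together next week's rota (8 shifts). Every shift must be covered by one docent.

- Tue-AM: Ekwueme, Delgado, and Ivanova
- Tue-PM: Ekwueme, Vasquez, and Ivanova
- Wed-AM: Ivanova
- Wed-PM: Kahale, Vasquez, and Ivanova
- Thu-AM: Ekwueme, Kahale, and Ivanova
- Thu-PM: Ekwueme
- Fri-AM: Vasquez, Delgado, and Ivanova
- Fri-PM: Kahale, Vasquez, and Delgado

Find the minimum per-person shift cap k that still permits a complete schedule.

With 5 docents and 8 worker-slots to fill, someone must work at least ⌈8/5⌉ = 2 shifts, so k ≥ 2.
k = 2 works: Tue-AM→Ekwueme, Tue-PM→Vasquez, Wed-AM→Ivanova, Wed-PM→Kahale, Thu-AM→Kahale, Thu-PM→Ekwueme, Fri-AM→Vasquez, Fri-PM→Delgado.
Loads: Ekwueme 2, Kahale 2, Vasquez 2, Delgado 1, Ivanova 1 — all ≤ 2.

2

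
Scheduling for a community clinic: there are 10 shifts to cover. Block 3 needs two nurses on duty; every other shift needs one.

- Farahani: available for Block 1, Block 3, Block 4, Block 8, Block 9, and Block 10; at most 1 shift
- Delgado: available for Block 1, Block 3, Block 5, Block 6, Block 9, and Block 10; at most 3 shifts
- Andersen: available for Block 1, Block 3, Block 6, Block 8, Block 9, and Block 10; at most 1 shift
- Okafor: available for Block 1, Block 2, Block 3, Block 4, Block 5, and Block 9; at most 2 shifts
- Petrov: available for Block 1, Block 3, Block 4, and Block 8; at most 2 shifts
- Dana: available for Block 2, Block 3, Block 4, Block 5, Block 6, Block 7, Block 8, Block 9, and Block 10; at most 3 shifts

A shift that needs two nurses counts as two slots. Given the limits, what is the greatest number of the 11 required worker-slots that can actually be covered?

11

Total capacity across all nurses is 1+3+1+2+2+3 = 12, and 11 slots are needed, so at most 11 can be filled.
An assignment achieving 11: Block 1→Okafor, Block 2→Okafor, Block 3→Petrov+Dana, Block 4→Farahani, Block 5→Delgado, Block 6→Delgado, Block 7→Dana, Block 8→Andersen, Block 9→Dana, Block 10→Delgado.
Loads: Farahani 1/1, Delgado 3/3, Andersen 1/1, Okafor 2/2, Petrov 1/2, Dana 3/3.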